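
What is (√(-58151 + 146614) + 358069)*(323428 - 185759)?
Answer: 49295001161 + 137669*√88463 ≈ 4.9336e+10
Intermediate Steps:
(√(-58151 + 146614) + 358069)*(323428 - 185759) = (√88463 + 358069)*137669 = (358069 + √88463)*137669 = 49295001161 + 137669*√88463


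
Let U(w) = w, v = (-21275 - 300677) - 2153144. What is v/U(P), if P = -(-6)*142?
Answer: -206258/71 ≈ -2905.0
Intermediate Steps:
P = 852 (P = -1*(-852) = 852)
v = -2475096 (v = -321952 - 2153144 = -2475096)
v/U(P) = -2475096/852 = -2475096*1/852 = -206258/71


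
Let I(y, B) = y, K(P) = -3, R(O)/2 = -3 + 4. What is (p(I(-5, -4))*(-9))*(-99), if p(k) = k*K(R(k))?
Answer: 13365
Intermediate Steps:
R(O) = 2 (R(O) = 2*(-3 + 4) = 2*1 = 2)
p(k) = -3*k (p(k) = k*(-3) = -3*k)
(p(I(-5, -4))*(-9))*(-99) = (-3*(-5)*(-9))*(-99) = (15*(-9))*(-99) = -135*(-99) = 13365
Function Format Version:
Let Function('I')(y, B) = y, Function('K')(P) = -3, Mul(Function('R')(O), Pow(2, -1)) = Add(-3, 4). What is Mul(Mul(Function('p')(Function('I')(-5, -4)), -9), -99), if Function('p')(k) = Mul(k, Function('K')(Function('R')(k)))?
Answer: 13365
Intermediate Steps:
Function('R')(O) = 2 (Function('R')(O) = Mul(2, Add(-3, 4)) = Mul(2, 1) = 2)
Function('p')(k) = Mul(-3, k) (Function('p')(k) = Mul(k, -3) = Mul(-3, k))
Mul(Mul(Function('p')(Function('I')(-5, -4)), -9), -99) = Mul(Mul(Mul(-3, -5), -9), -99) = Mul(Mul(15, -9), -99) = Mul(-135, -99) = 13365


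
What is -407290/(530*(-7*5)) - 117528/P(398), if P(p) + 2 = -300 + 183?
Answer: 31837313/31535 ≈ 1009.6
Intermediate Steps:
P(p) = -119 (P(p) = -2 + (-300 + 183) = -2 - 117 = -119)
-407290/(530*(-7*5)) - 117528/P(398) = -407290/(530*(-7*5)) - 117528/(-119) = -407290/(530*(-35)) - 117528*(-1/119) = -407290/(-18550) + 117528/119 = -407290*(-1/18550) + 117528/119 = 40729/1855 + 117528/119 = 31837313/31535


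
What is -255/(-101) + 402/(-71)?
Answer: -22497/7171 ≈ -3.1372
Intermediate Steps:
-255/(-101) + 402/(-71) = -255*(-1/101) + 402*(-1/71) = 255/101 - 402/71 = -22497/7171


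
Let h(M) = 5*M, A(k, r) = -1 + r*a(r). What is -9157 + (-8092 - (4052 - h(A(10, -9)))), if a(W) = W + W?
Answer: -20496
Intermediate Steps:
a(W) = 2*W
A(k, r) = -1 + 2*r**2 (A(k, r) = -1 + r*(2*r) = -1 + 2*r**2)
-9157 + (-8092 - (4052 - h(A(10, -9)))) = -9157 + (-8092 - (4052 - 5*(-1 + 2*(-9)**2))) = -9157 + (-8092 - (4052 - 5*(-1 + 2*81))) = -9157 + (-8092 - (4052 - 5*(-1 + 162))) = -9157 + (-8092 - (4052 - 5*161)) = -9157 + (-8092 - (4052 - 1*805)) = -9157 + (-8092 - (4052 - 805)) = -9157 + (-8092 - 1*3247) = -9157 + (-8092 - 3247) = -9157 - 11339 = -20496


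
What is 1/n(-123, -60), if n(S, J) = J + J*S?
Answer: 1/7320 ≈ 0.00013661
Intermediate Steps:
1/n(-123, -60) = 1/(-60*(1 - 123)) = 1/(-60*(-122)) = 1/7320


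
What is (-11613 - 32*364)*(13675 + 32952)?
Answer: -1084590647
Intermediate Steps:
(-11613 - 32*364)*(13675 + 32952) = (-11613 - 11648)*46627 = -23261*46627 = -1084590647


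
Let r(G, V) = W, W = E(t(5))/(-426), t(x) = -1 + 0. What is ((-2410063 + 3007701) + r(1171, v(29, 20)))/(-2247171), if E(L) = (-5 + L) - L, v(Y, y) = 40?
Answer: -254593793/957294846 ≈ -0.26595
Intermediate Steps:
t(x) = -1
E(L) = -5
W = 5/426 (W = -5/(-426) = -5*(-1/426) = 5/426 ≈ 0.011737)
r(G, V) = 5/426
((-2410063 + 3007701) + r(1171, v(29, 20)))/(-2247171) = ((-2410063 + 3007701) + 5/426)/(-2247171) = (597638 + 5/426)*(-1/2247171) = (254593793/426)*(-1/2247171) = -254593793/957294846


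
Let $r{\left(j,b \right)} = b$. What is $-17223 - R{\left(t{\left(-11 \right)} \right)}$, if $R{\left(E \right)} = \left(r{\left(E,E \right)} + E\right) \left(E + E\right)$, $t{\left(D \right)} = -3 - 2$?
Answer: $-17323$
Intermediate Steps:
$t{\left(D \right)} = -5$ ($t{\left(D \right)} = -3 - 2 = -5$)
$R{\left(E \right)} = 4 E^{2}$ ($R{\left(E \right)} = \left(E + E\right) \left(E + E\right) = 2 E 2 E = 4 E^{2}$)
$-17223 - R{\left(t{\left(-11 \right)} \right)} = -17223 - 4 \left(-5\right)^{2} = -17223 - 4 \cdot 25 = -17223 - 100 = -17323$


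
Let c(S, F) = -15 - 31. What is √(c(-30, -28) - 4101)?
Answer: I*√4147 ≈ 64.397*I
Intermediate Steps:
c(S, F) = -46
√(c(-30, -28) - 4101) = √(-46 - 4101) = √(-4147) = I*√4147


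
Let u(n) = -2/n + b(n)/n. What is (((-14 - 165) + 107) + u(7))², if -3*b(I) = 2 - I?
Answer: 2289169/441 ≈ 5190.9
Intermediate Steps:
b(I) = -⅔ + I/3 (b(I) = -(2 - I)/3 = -⅔ + I/3)
u(n) = -2/n + (-⅔ + n/3)/n
(((-14 - 165) + 107) + u(7))² = (((-14 - 165) + 107) + (⅓)*(-8 + 7)/7)² = ((-179 + 107) + (⅓)*(⅐)*(-1))² = (-72 - 1/21)² = (-1513/21)² = 2289169/441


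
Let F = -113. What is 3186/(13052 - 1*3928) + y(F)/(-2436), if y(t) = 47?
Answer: 1833067/5556516 ≈ 0.32990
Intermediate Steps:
3186/(13052 - 1*3928) + y(F)/(-2436) = 3186/(13052 - 1*3928) + 47/(-2436) = 3186/(13052 - 3928) + 47*(-1/2436) = 3186/9124 - 47/2436 = 3186*(1/9124) - 47/2436 = 1593/4562 - 47/2436 = 1833067/5556516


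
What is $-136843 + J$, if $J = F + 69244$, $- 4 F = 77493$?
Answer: $- \frac{347889}{4} \approx -86972.0$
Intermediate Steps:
$F = - \frac{77493}{4}$ ($F = \left(- \frac{1}{4}\right) 77493 = - \frac{77493}{4} \approx -19373.0$)
$J = \frac{199483}{4}$ ($J = - \frac{77493}{4} + 69244 = \frac{199483}{4} \approx 49871.0$)
$-136843 + J = -136843 + \frac{199483}{4} = - \frac{347889}{4}$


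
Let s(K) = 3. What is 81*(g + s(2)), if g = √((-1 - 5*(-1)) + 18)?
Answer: 243 + 81*√22 ≈ 622.92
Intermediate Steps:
g = √22 (g = √((-1 + 5) + 18) = √(4 + 18) = √22 ≈ 4.6904)
81*(g + s(2)) = 81*(√22 + 3) = 81*(3 + √22) = 243 + 81*√22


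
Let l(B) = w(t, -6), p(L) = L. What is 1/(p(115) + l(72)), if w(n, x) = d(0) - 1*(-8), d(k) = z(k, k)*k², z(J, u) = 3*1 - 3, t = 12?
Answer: 1/123 ≈ 0.0081301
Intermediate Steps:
z(J, u) = 0 (z(J, u) = 3 - 3 = 0)
d(k) = 0 (d(k) = 0*k² = 0)
w(n, x) = 8 (w(n, x) = 0 - 1*(-8) = 0 + 8 = 8)
l(B) = 8
1/(p(115) + l(72)) = 1/(115 + 8) = 1/123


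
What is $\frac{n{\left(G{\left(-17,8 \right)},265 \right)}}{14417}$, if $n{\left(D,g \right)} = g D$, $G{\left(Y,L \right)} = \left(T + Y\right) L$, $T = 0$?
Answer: $- \frac{36040}{14417} \approx -2.4998$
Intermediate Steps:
$G{\left(Y,L \right)} = L Y$ ($G{\left(Y,L \right)} = \left(0 + Y\right) L = Y L = L Y$)
$n{\left(D,g \right)} = D g$
$\frac{n{\left(G{\left(-17,8 \right)},265 \right)}}{14417} = \frac{8 \left(-17\right) 265}{14417} = \left(-136\right) 265 \cdot \frac{1}{14417} = \left(-36040\right) \frac{1}{14417} = - \frac{36040}{14417}$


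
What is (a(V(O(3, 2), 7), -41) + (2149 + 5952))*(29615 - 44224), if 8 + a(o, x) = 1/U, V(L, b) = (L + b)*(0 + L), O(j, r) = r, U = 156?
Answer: -18443993981/156 ≈ -1.1823e+8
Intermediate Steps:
V(L, b) = L*(L + b) (V(L, b) = (L + b)*L = L*(L + b))
a(o, x) = -1247/156 (a(o, x) = -8 + 1/156 = -1247/156)
(a(V(O(3, 2), 7), -41) + (2149 + 5952))*(29615 - 44224) = (-1247/156 + (2149 + 5952))*(29615 - 44224) = (-1247/156 + 8101)*(-14609) = (1262509/156)*(-14609) = -18443993981/156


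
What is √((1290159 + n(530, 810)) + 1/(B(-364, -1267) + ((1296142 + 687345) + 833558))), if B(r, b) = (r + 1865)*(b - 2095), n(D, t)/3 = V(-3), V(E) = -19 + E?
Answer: 4*√400723389126076510/2229317 ≈ 1135.8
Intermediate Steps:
n(D, t) = -66 (n(D, t) = 3*(-19 - 3) = 3*(-22) = -66)
B(r, b) = (-2095 + b)*(1865 + r) (B(r, b) = (1865 + r)*(-2095 + b) = (-2095 + b)*(1865 + r))
√((1290159 + n(530, 810)) + 1/(B(-364, -1267) + ((1296142 + 687345) + 833558))) = √((1290159 - 66) + 1/((-3907175 - 2095*(-364) + 1865*(-1267) - 1267*(-364)) + ((1296142 + 687345) + 833558))) = √(1290093 + 1/((-3907175 + 762580 - 2362955 + 461188) + (1983487 + 833558))) = √(1290093 + 1/(-5046362 + 2817045)) = √(1290093 + 1/(-2229317)) = √(1290093 - 1/2229317) = √(2876026256480/2229317) = 4*√400723389126076510/2229317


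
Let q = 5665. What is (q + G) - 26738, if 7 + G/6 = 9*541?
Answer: 8099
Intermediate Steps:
G = 29172 (G = -42 + 6*(9*541) = -42 + 6*4869 = -42 + 29214 = 29172)
(q + G) - 26738 = (5665 + 29172) - 26738 = 34837 - 26738 = 8099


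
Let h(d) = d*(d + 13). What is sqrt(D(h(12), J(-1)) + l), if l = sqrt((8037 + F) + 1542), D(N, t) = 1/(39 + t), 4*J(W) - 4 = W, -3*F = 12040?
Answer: sqrt(636 + 8427*sqrt(50091))/159 ≈ 8.6388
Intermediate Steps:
F = -12040/3 (F = -1/3*12040 = -12040/3 ≈ -4013.3)
J(W) = 1 + W/4
h(d) = d*(13 + d)
l = sqrt(50091)/3 (l = sqrt((8037 - 12040/3) + 1542) = sqrt(12071/3 + 1542) = sqrt(16697/3) = sqrt(50091)/3 ≈ 74.603)
sqrt(D(h(12), J(-1)) + l) = sqrt(1/(39 + (1 + (1/4)*(-1))) + sqrt(50091)/3) = sqrt(1/(39 + (1 - 1/4)) + sqrt(50091)/3) = sqrt(1/(39 + 3/4) + sqrt(50091)/3) = sqrt(1/(159/4) + sqrt(50091)/3) = sqrt(4/159 + sqrt(50091)/3)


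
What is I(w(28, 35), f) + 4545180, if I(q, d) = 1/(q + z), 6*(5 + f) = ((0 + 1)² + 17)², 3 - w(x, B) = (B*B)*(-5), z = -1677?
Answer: 20230596181/4451 ≈ 4.5452e+6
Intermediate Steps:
w(x, B) = 3 + 5*B² (w(x, B) = 3 - B*B*(-5) = 3 - B²*(-5) = 3 - (-5)*B² = 3 + 5*B²)
f = 49 (f = -5 + ((0 + 1)² + 17)²/6 = -5 + (1² + 17)²/6 = -5 + (1 + 17)²/6 = -5 + (⅙)*18² = -5 + (⅙)*324 = -5 + 54 = 49)
I(q, d) = 1/(-1677 + q) (I(q, d) = 1/(q - 1677) = 1/(-1677 + q))
I(w(28, 35), f) + 4545180 = 1/(-1677 + (3 + 5*35²)) + 4545180 = 1/(-1677 + (3 + 5*1225)) + 4545180 = 1/(-1677 + (3 + 6125)) + 4545180 = 1/(-1677 + 6128) + 4545180 = 1/4451 + 4545180 = 20230596181/4451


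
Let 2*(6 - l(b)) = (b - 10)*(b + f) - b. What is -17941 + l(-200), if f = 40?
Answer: -34835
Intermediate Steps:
l(b) = 6 + b/2 - (-10 + b)*(40 + b)/2 (l(b) = 6 - ((b - 10)*(b + 40) - b)/2 = 6 - ((-10 + b)*(40 + b) - b)/2 = 6 - (-b + (-10 + b)*(40 + b))/2 = 6 + (b/2 - (-10 + b)*(40 + b)/2) = 6 + b/2 - (-10 + b)*(40 + b)/2)
-17941 + l(-200) = -17941 + (206 - 29/2*(-200) - ½*(-200)²) = -17941 + (206 + 2900 - ½*40000) = -17941 + (206 + 2900 - 20000) = -17941 - 16894 = -34835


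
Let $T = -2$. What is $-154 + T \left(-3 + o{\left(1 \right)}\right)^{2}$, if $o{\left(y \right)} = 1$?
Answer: $-162$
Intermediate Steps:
$-154 + T \left(-3 + o{\left(1 \right)}\right)^{2} = -154 - 2 \left(-3 + 1\right)^{2} = -154 - 2 \left(-2\right)^{2} = -154 - 8 = -162$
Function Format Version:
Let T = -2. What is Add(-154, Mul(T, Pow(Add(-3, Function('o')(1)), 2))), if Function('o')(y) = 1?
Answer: -162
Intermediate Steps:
Add(-154, Mul(T, Pow(Add(-3, Function('o')(1)), 2))) = Add(-154, Mul(-2, Pow(Add(-3, 1), 2))) = Add(-154, Mul(-2, Pow(-2, 2))) = Add(-154, Mul(-2, 4)) = Add(-154, -8) = -162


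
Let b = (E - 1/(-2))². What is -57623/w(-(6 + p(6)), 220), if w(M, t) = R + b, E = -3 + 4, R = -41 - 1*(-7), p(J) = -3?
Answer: 230492/127 ≈ 1814.9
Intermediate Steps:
R = -34 (R = -41 + 7 = -34)
E = 1
b = 9/4 (b = (1 - 1/(-2))² = (1 - 1*(-½))² = (1 + ½)² = (3/2)² = 9/4 ≈ 2.2500)
w(M, t) = -127/4 (w(M, t) = -34 + 9/4 = -127/4)
-57623/w(-(6 + p(6)), 220) = -57623/(-127/4) = -57623*(-4/127) = 230492/127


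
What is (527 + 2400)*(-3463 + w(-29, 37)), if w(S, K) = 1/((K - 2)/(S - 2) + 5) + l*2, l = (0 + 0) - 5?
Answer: -1219765783/120 ≈ -1.0165e+7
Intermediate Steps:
l = -5 (l = 0 - 5 = -5)
w(S, K) = -10 + 1/(5 + (-2 + K)/(-2 + S)) (w(S, K) = 1/((K - 2)/(S - 2) + 5) - 5*2 = 1/((-2 + K)/(-2 + S) + 5) - 10 = 1/(5 + (-2 + K)/(-2 + S)) - 10 = -10 + 1/(5 + (-2 + K)/(-2 + S)))
(527 + 2400)*(-3463 + w(-29, 37)) = (527 + 2400)*(-3463 + (118 - 49*(-29) - 10*37)/(-12 + 37 + 5*(-29))) = 2927*(-3463 + (118 + 1421 - 370)/(-12 + 37 - 145)) = 2927*(-3463 + 1169/(-120)) = 2927*(-3463 - 1/120*1169) = 2927*(-3463 - 1169/120) = 2927*(-416729/120) = -1219765783/120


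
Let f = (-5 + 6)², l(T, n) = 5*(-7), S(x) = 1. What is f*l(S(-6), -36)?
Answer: -35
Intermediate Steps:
l(T, n) = -35
f = 1 (f = 1² = 1)
f*l(S(-6), -36) = 1*(-35) = -35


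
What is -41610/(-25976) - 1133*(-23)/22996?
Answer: 102110759/37334006 ≈ 2.7351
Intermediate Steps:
-41610/(-25976) - 1133*(-23)/22996 = -41610*(-1/25976) + 26059*(1/22996) = 20805/12988 + 26059/22996 = 102110759/37334006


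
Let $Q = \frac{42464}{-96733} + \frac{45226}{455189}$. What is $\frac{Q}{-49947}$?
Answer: $\frac{712109478}{104726485313359} \approx 6.7997 \cdot 10^{-6}$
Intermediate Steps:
$Q = - \frac{2136328434}{6290256791}$ ($Q = 42464 \left(- \frac{1}{96733}\right) + 45226 \cdot \frac{1}{455189} = - \frac{42464}{96733} + \frac{45226}{455189} = - \frac{2136328434}{6290256791} \approx -0.33962$)
$\frac{Q}{-49947} = - \frac{2136328434}{6290256791 \left(-49947\right)} = \left(- \frac{2136328434}{6290256791}\right) \left(- \frac{1}{49947}\right) = \frac{712109478}{104726485313359}$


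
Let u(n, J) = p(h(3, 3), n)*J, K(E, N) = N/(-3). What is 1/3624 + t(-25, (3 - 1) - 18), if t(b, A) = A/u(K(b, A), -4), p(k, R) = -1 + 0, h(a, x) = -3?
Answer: -14495/3624 ≈ -3.9997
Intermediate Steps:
p(k, R) = -1
K(E, N) = -N/3 (K(E, N) = N*(-⅓) = -N/3)
u(n, J) = -J
t(b, A) = A/4 (t(b, A) = A/((-1*(-4))) = A/4)
1/3624 + t(-25, (3 - 1) - 18) = 1/3624 + ((3 - 1) - 18)/4 = 1/3624 + (2 - 18)/4 = 1/3624 + (¼)*(-16) = 1/3624 - 4 = -14495/3624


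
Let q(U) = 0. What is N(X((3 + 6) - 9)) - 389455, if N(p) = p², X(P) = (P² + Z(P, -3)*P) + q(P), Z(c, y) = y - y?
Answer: -389455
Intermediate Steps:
Z(c, y) = 0
X(P) = P² (X(P) = (P² + 0*P) + 0 = (P² + 0) + 0 = P² + 0 = P²)
N(X((3 + 6) - 9)) - 389455 = (((3 + 6) - 9)²)² - 389455 = ((9 - 9)²)² - 389455 = (0²)² - 389455 = 0² - 389455 = 0 - 389455 = -389455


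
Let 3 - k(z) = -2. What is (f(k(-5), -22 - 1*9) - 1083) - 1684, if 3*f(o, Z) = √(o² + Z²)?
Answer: -2767 + √986/3 ≈ -2756.5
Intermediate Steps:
k(z) = 5 (k(z) = 3 - 1*(-2) = 3 + 2 = 5)
f(o, Z) = √(Z² + o²)/3 (f(o, Z) = √(o² + Z²)/3 = √(Z² + o²)/3)
(f(k(-5), -22 - 1*9) - 1083) - 1684 = (√((-22 - 1*9)² + 5²)/3 - 1083) - 1684 = (√((-22 - 9)² + 25)/3 - 1083) - 1684 = (√((-31)² + 25)/3 - 1083) - 1684 = (√(961 + 25)/3 - 1083) - 1684 = (√986/3 - 1083) - 1684 = (-1083 + √986/3) - 1684 = -2767 + √986/3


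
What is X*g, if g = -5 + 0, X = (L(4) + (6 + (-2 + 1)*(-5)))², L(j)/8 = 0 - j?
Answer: -2205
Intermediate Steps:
L(j) = -8*j (L(j) = 8*(0 - j) = 8*(-j) = -8*j)
X = 441 (X = (-8*4 + (6 + (-2 + 1)*(-5)))² = (-32 + (6 - 1*(-5)))² = (-32 + (6 + 5))² = (-32 + 11)² = (-21)² = 441)
g = -5
X*g = 441*(-5) = -2205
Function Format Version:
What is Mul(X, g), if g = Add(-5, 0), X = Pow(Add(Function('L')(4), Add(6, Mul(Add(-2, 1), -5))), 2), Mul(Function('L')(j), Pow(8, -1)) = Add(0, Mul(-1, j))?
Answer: -2205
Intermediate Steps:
Function('L')(j) = Mul(-8, j) (Function('L')(j) = Mul(8, Add(0, Mul(-1, j))) = Mul(8, Mul(-1, j)) = Mul(-8, j))
X = 441 (X = Pow(Add(Mul(-8, 4), Add(6, Mul(Add(-2, 1), -5))), 2) = Pow(Add(-32, Add(6, Mul(-1, -5))), 2) = Pow(Add(-32, Add(6, 5)), 2) = Pow(Add(-32, 11), 2) = Pow(-21, 2) = 441)
g = -5
Mul(X, g) = Mul(441, -5) = -2205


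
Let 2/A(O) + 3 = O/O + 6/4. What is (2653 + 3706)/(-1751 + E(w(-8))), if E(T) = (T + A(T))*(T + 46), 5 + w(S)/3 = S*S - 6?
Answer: 6359/30024 ≈ 0.21180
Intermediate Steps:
A(O) = -4 (A(O) = 2/(-3 + (O/O + 6/4)) = 2/(-3 + (1 + 6*(¼))) = 2/(-3 + (1 + 3/2)) = 2/(-3 + 5/2) = 2/(-½) = 2*(-2) = -4)
w(S) = -33 + 3*S² (w(S) = -15 + 3*(S*S - 6) = -15 + 3*(S² - 6) = -15 + 3*(-6 + S²) = -15 + (-18 + 3*S²) = -33 + 3*S²)
E(T) = (-4 + T)*(46 + T) (E(T) = (T - 4)*(T + 46) = (-4 + T)*(46 + T))
(2653 + 3706)/(-1751 + E(w(-8))) = (2653 + 3706)/(-1751 + (-184 + (-33 + 3*(-8)²)² + 42*(-33 + 3*(-8)²))) = 6359/(-1751 + (-184 + (-33 + 3*64)² + 42*(-33 + 3*64))) = 6359/(-1751 + (-184 + (-33 + 192)² + 42*(-33 + 192))) = 6359/(-1751 + (-184 + 159² + 42*159)) = 6359/(-1751 + (-184 + 25281 + 6678)) = 6359/(-1751 + 31775) = 6359/30024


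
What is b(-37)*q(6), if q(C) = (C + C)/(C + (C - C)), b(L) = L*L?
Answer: 2738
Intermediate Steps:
b(L) = L**2
q(C) = 2 (q(C) = (2*C)/(C + 0) = (2*C)/C = 2)
b(-37)*q(6) = (-37)**2*2 = 1369*2 = 2738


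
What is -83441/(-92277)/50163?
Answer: 83441/4628891151 ≈ 1.8026e-5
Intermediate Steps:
-83441/(-92277)/50163 = -83441*(-1/92277)*(1/50163) = (83441/92277)*(1/50163) = 83441/4628891151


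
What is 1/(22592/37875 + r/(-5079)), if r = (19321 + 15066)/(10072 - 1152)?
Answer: 114394317000/68148061529 ≈ 1.6786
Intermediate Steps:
r = 34387/8920 ≈ 3.8550
1/(22592/37875 + r/(-5079)) = 1/(22592/37875 + (34387/8920)/(-5079)) = 1/(22592*(1/37875) + (34387/8920)*(-1/5079)) = 1/(22592/37875 - 34387/45304680) = 1/(68148061529/114394317000) = 114394317000/68148061529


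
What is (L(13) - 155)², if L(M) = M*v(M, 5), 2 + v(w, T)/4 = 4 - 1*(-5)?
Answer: 43681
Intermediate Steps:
v(w, T) = 28 (v(w, T) = -8 + 4*(4 - 1*(-5)) = -8 + 4*(4 + 5) = -8 + 4*9 = -8 + 36 = 28)
L(M) = 28*M (L(M) = M*28 = 28*M)
(L(13) - 155)² = (28*13 - 155)² = (364 - 155)² = 209² = 43681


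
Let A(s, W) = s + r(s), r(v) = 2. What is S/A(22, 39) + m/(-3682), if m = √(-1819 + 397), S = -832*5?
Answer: -520/3 - 3*I*√158/3682 ≈ -173.33 - 0.010242*I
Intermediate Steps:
A(s, W) = 2 + s (A(s, W) = s + 2 = 2 + s)
S = -4160 (S = -104*40 = -4160)
m = 3*I*√158 (m = √(-1422) = 3*I*√158 ≈ 37.709*I)
S/A(22, 39) + m/(-3682) = -4160/(2 + 22) + (3*I*√158)/(-3682) = -4160/24 + (3*I*√158)*(-1/3682) = -4160*1/24 - 3*I*√158/3682 = -520/3 - 3*I*√158/3682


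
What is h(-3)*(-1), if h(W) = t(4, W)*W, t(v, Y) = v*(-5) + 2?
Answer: -54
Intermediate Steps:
t(v, Y) = 2 - 5*v (t(v, Y) = -5*v + 2 = 2 - 5*v)
h(W) = -18*W (h(W) = (2 - 5*4)*W = (2 - 20)*W = -18*W)
h(-3)*(-1) = -18*(-3)*(-1) = 54*(-1) = -54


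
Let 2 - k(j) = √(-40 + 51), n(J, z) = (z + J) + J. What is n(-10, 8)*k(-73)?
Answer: -24 + 12*√11 ≈ 15.799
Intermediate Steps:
n(J, z) = z + 2*J (n(J, z) = (J + z) + J = z + 2*J)
k(j) = 2 - √11 (k(j) = 2 - √(-40 + 51) = 2 - √11)
n(-10, 8)*k(-73) = (8 + 2*(-10))*(2 - √11) = (8 - 20)*(2 - √11) = -12*(2 - √11) = -24 + 12*√11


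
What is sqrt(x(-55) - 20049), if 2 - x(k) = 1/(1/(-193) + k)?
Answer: I*sqrt(564820986386)/5308 ≈ 141.59*I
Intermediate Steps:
x(k) = 2 - 1/(-1/193 + k) (x(k) = 2 - 1/(1/(-193) + k) = 2 - 1/(-1/193 + k))
sqrt(x(-55) - 20049) = sqrt((-195 + 386*(-55))/(-1 + 193*(-55)) - 20049) = sqrt((-195 - 21230)/(-1 - 10615) - 20049) = sqrt(-21425/(-10616) - 20049) = sqrt(-1/10616*(-21425) - 20049) = sqrt(21425/10616 - 20049) = sqrt(-212818759/10616) = I*sqrt(564820986386)/5308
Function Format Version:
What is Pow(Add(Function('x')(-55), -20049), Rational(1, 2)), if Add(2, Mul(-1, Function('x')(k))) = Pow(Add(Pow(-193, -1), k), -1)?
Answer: Mul(Rational(1, 5308), I, Pow(564820986386, Rational(1, 2))) ≈ Mul(141.59, I)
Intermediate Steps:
Function('x')(k) = Add(2, Mul(-1, Pow(Add(Rational(-1, 193), k), -1))) (Function('x')(k) = Add(2, Mul(-1, Pow(Add(Pow(-193, -1), k), -1))) = Add(2, Mul(-1, Pow(Add(Rational(-1, 193), k), -1))))
Pow(Add(Function('x')(-55), -20049), Rational(1, 2)) = Pow(Add(Mul(Pow(Add(-1, Mul(193, -55)), -1), Add(-195, Mul(386, -55))), -20049), Rational(1, 2)) = Pow(Add(Mul(Pow(Add(-1, -10615), -1), Add(-195, -21230)), -20049), Rational(1, 2)) = Pow(Add(Mul(Pow(-10616, -1), -21425), -20049), Rational(1, 2)) = Pow(Add(Mul(Rational(-1, 10616), -21425), -20049), Rational(1, 2)) = Pow(Add(Rational(21425, 10616), -20049), Rational(1, 2)) = Pow(Rational(-212818759, 10616), Rational(1, 2)) = Mul(Rational(1, 5308), I, Pow(564820986386, Rational(1, 2)))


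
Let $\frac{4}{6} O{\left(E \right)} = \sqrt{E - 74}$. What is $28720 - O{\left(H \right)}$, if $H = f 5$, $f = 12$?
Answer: $28720 - \frac{3 i \sqrt{14}}{2} \approx 28720.0 - 5.6125 i$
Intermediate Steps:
$H = 60$ ($H = 12 \cdot 5 = 60$)
$O{\left(E \right)} = \frac{3 \sqrt{-74 + E}}{2}$ ($O{\left(E \right)} = \frac{3 \sqrt{E - 74}}{2} = \frac{3 \sqrt{-74 + E}}{2}$)
$28720 - O{\left(H \right)} = 28720 - \frac{3 \sqrt{-74 + 60}}{2} = 28720 - \frac{3 \sqrt{-14}}{2} = 28720 - \frac{3 i \sqrt{14}}{2}$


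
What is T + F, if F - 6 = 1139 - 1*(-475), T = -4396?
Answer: -2776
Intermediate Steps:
F = 1620 (F = 6 + (1139 - 1*(-475)) = 6 + (1139 + 475) = 6 + 1614 = 1620)
T + F = -4396 + 1620 = -2776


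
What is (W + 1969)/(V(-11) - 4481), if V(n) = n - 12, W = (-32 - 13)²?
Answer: -1997/2252 ≈ -0.88677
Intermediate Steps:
W = 2025 (W = (-45)² = 2025)
V(n) = -12 + n
(W + 1969)/(V(-11) - 4481) = (2025 + 1969)/((-12 - 11) - 4481) = 3994/(-23 - 4481) = 3994/(-4504) = 3994*(-1/4504) = -1997/2252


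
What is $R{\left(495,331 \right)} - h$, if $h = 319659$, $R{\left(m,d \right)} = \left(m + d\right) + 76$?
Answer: $-318757$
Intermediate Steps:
$R{\left(m,d \right)} = 76 + d + m$ ($R{\left(m,d \right)} = \left(d + m\right) + 76 = 76 + d + m$)
$R{\left(495,331 \right)} - h = \left(76 + 331 + 495\right) - 319659 = 902 - 319659 = -318757$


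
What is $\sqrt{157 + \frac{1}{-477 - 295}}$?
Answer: $\frac{201 \sqrt{579}}{386} \approx 12.53$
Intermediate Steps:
$\sqrt{157 + \frac{1}{-477 - 295}} = \sqrt{157 + \frac{1}{-772}} = \sqrt{157 - \frac{1}{772}} = \sqrt{\frac{121203}{772}} = \frac{201 \sqrt{579}}{386}$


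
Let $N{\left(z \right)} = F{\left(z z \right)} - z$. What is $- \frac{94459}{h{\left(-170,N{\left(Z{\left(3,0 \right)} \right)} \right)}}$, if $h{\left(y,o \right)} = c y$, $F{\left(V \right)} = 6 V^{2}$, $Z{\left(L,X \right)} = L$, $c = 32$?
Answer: $\frac{94459}{5440} \approx 17.364$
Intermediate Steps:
$N{\left(z \right)} = - z + 6 z^{4}$ ($N{\left(z \right)} = 6 \left(z z\right)^{2} - z = 6 \left(z^{2}\right)^{2} - z = 6 z^{4} - z = - z + 6 z^{4}$)
$h{\left(y,o \right)} = 32 y$
$- \frac{94459}{h{\left(-170,N{\left(Z{\left(3,0 \right)} \right)} \right)}} = - \frac{94459}{32 \left(-170\right)} = - \frac{94459}{-5440} = \left(-94459\right) \left(- \frac{1}{5440}\right) = \frac{94459}{5440}$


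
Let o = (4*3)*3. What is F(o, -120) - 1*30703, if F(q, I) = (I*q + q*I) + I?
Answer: -39463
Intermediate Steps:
o = 36 (o = 12*3 = 36)
F(q, I) = I + 2*I*q (F(q, I) = (I*q + I*q) + I = 2*I*q + I = I + 2*I*q)
F(o, -120) - 1*30703 = -120*(1 + 2*36) - 1*30703 = -120*(1 + 72) - 30703 = -120*73 - 30703 = -8760 - 30703 = -39463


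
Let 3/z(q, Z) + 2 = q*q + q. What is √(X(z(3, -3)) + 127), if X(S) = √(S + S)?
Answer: √(3175 + 5*√15)/5 ≈ 11.304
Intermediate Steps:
z(q, Z) = 3/(-2 + q + q²) (z(q, Z) = 3/(-2 + (q*q + q)) = 3/(-2 + (q² + q)) = 3/(-2 + (q + q²)) = 3/(-2 + q + q²))
X(S) = √2*√S (X(S) = √(2*S) = √2*√S)
√(X(z(3, -3)) + 127) = √(√2*√(3/(-2 + 3 + 3²)) + 127) = √(√2*√(3/(-2 + 3 + 9)) + 127) = √(√2*√(3/10) + 127) = √(√2*(√30/10) + 127) = √(√15/5 + 127) = √(127 + √15/5)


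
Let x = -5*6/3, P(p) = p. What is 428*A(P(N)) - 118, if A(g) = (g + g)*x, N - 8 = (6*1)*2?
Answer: -171318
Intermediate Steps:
N = 20 (N = 8 + (6*1)*2 = 8 + 6*2 = 8 + 12 = 20)
x = -10 (x = -30*⅓ = -10)
A(g) = -20*g (A(g) = (g + g)*(-10) = (2*g)*(-10) = -20*g)
428*A(P(N)) - 118 = 428*(-20*20) - 118 = 428*(-400) - 118 = -171200 - 118 = -171318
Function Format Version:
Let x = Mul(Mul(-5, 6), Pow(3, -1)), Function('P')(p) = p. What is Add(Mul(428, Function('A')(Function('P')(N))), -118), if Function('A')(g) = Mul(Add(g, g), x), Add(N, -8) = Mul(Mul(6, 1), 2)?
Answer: -171318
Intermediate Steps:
N = 20 (N = Add(8, Mul(Mul(6, 1), 2)) = Add(8, Mul(6, 2)) = Add(8, 12) = 20)
x = -10 (x = Mul(-30, Rational(1, 3)) = -10)
Function('A')(g) = Mul(-20, g) (Function('A')(g) = Mul(Add(g, g), -10) = Mul(Mul(2, g), -10) = Mul(-20, g))
Add(Mul(428, Function('A')(Function('P')(N))), -118) = Add(Mul(428, Mul(-20, 20)), -118) = Add(Mul(428, -400), -118) = Add(-171200, -118) = -171318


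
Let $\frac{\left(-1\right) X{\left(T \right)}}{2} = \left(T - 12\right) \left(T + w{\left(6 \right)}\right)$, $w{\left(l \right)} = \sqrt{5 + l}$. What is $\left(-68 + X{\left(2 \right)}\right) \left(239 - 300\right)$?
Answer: $1708 - 1220 \sqrt{11} \approx -2338.3$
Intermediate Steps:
$X{\left(T \right)} = - 2 \left(-12 + T\right) \left(T + \sqrt{11}\right)$ ($X{\left(T \right)} = - 2 \left(T - 12\right) \left(T + \sqrt{5 + 6}\right) = - 2 \left(-12 + T\right) \left(T + \sqrt{11}\right)$)
$\left(-68 + X{\left(2 \right)}\right) \left(239 - 300\right) = \left(-68 + \left(- 2 \cdot 2^{2} + 24 \cdot 2 + 24 \sqrt{11} - 4 \sqrt{11}\right)\right) \left(239 - 300\right) = \left(-68 + \left(\left(-2\right) 4 + 48 + 24 \sqrt{11} - 4 \sqrt{11}\right)\right) \left(-61\right) = \left(-68 + \left(-8 + 48 + 24 \sqrt{11} - 4 \sqrt{11}\right)\right) \left(-61\right) = \left(-68 + \left(40 + 20 \sqrt{11}\right)\right) \left(-61\right) = \left(-28 + 20 \sqrt{11}\right) \left(-61\right) = 1708 - 1220 \sqrt{11}$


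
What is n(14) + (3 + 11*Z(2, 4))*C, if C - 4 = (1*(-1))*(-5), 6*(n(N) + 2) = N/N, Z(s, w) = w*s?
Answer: 4903/6 ≈ 817.17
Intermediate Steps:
Z(s, w) = s*w
n(N) = -11/6 (n(N) = -2 + (N/N)/6 = -2 + (⅙)*1 = -2 + ⅙ = -11/6)
C = 9 (C = 4 + (1*(-1))*(-5) = 4 - 1*(-5) = 4 + 5 = 9)
n(14) + (3 + 11*Z(2, 4))*C = -11/6 + (3 + 11*(2*4))*9 = -11/6 + (3 + 11*8)*9 = -11/6 + (3 + 88)*9 = -11/6 + 91*9 = -11/6 + 819 = 4903/6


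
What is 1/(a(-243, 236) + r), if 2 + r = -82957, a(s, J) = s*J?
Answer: -1/140307 ≈ -7.1272e-6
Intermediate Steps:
a(s, J) = J*s
r = -82959 (r = -2 - 82957 = -82959)
1/(a(-243, 236) + r) = 1/(236*(-243) - 82959) = 1/(-57348 - 82959) = 1/(-140307) = -1/140307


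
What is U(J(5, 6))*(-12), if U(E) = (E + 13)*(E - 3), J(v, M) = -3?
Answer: 720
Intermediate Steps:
U(E) = (-3 + E)*(13 + E) (U(E) = (13 + E)*(-3 + E) = (-3 + E)*(13 + E))
U(J(5, 6))*(-12) = (-39 + (-3)² + 10*(-3))*(-12) = (-39 + 9 - 30)*(-12) = -60*(-12) = 720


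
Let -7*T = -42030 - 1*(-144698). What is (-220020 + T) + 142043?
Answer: -648507/7 ≈ -92644.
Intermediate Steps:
T = -102668/7 (T = -(-42030 - 1*(-144698))/7 = -(-42030 + 144698)/7 = -⅐*102668 = -102668/7 ≈ -14667.)
(-220020 + T) + 142043 = (-220020 - 102668/7) + 142043 = -1642808/7 + 142043 = -648507/7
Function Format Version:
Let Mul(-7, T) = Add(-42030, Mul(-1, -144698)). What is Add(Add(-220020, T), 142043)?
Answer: Rational(-648507, 7) ≈ -92644.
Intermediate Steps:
T = Rational(-102668, 7) (T = Mul(Rational(-1, 7), Add(-42030, Mul(-1, -144698))) = Mul(Rational(-1, 7), Add(-42030, 144698)) = Mul(Rational(-1, 7), 102668) = Rational(-102668, 7) ≈ -14667.)
Add(Add(-220020, T), 142043) = Add(Add(-220020, Rational(-102668, 7)), 142043) = Add(Rational(-1642808, 7), 142043) = Rational(-648507, 7)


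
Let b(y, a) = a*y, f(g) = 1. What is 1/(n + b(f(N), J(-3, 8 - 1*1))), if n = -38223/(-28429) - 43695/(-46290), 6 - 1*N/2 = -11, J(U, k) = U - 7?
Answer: -87731894/676549085 ≈ -0.12968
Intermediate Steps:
J(U, k) = -7 + U
N = 34 (N = 12 - 2*(-11) = 12 + 22 = 34)
n = 200769855/87731894 (n = -38223*(-1/28429) - 43695*(-1/46290) = 38223/28429 + 2913/3086 = 200769855/87731894 ≈ 2.2884)
1/(n + b(f(N), J(-3, 8 - 1*1))) = 1/(200769855/87731894 + (-7 - 3)*1) = 1/(200769855/87731894 - 10*1) = 1/(200769855/87731894 - 10) = 1/(-676549085/87731894) = -87731894/676549085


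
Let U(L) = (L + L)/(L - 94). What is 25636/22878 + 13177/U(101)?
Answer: 1057711157/2310678 ≈ 457.75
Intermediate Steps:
U(L) = 2*L/(-94 + L) (U(L) = (2*L)/(-94 + L) = 2*L/(-94 + L))
25636/22878 + 13177/U(101) = 25636/22878 + 13177/((2*101/(-94 + 101))) = 25636*(1/22878) + 13177/((2*101/7)) = 12818/11439 + 13177/((2*101*(⅐))) = 12818/11439 + 13177/(202/7) = 12818/11439 + 13177*(7/202) = 12818/11439 + 92239/202 = 1057711157/2310678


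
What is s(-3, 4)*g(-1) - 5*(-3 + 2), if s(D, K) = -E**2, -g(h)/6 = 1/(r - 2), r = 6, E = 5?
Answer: 85/2 ≈ 42.500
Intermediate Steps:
g(h) = -3/2 (g(h) = -6/(6 - 2) = -6/4 = -6*1/4 = -3/2)
s(D, K) = -25 (s(D, K) = -1*5**2 = -1*25 = -25)
s(-3, 4)*g(-1) - 5*(-3 + 2) = -25*(-3/2) - 5*(-3 + 2) = 75/2 - 5*(-1) = 75/2 + 5 = 85/2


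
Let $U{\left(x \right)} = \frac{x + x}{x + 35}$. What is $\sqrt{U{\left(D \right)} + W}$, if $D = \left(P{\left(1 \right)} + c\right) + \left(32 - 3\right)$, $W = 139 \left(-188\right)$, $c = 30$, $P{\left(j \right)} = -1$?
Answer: $\frac{4 i \sqrt{14125305}}{93} \approx 161.65 i$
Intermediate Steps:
$W = -26132$
$D = 58$ ($D = \left(-1 + 30\right) + \left(32 - 3\right) = 29 + 29 = 58$)
$U{\left(x \right)} = \frac{2 x}{35 + x}$
$\sqrt{U{\left(D \right)} + W} = \sqrt{2 \cdot 58 \frac{1}{35 + 58} - 26132} = \sqrt{2 \cdot 58 \cdot \frac{1}{93} - 26132} = \sqrt{\frac{116}{93} - 26132} = \sqrt{- \frac{2430160}{93}} = \frac{4 i \sqrt{14125305}}{93}$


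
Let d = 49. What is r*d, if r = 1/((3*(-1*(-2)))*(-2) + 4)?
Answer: -49/8 ≈ -6.1250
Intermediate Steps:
r = -⅛ (r = 1/((3*2)*(-2) + 4) = 1/(6*(-2) + 4) = 1/(-12 + 4) = 1/(-8) = -⅛ ≈ -0.12500)
r*d = -⅛*49 = -49/8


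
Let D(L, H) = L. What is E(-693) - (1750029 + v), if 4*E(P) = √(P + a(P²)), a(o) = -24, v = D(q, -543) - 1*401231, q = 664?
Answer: -1349462 + I*√717/4 ≈ -1.3495e+6 + 6.6942*I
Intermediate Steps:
v = -400567 (v = 664 - 1*401231 = 664 - 401231 = -400567)
E(P) = √(-24 + P)/4 (E(P) = √(P - 24)/4 = √(-24 + P)/4)
E(-693) - (1750029 + v) = √(-24 - 693)/4 - (1750029 - 400567) = √(-717)/4 - 1*1349462 = (I*√717)/4 - 1349462 = I*√717/4 - 1349462 = -1349462 + I*√717/4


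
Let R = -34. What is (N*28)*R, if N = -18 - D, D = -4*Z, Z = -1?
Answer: 20944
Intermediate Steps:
D = 4 (D = -4*(-1) = 4)
N = -22 (N = -18 - 1*4 = -18 - 4 = -22)
(N*28)*R = -22*28*(-34) = -616*(-34) = 20944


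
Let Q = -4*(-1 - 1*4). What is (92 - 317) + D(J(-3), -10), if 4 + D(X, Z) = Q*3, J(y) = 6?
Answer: -169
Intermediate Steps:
Q = 20 (Q = -4*(-1 - 4) = -4*(-5) = 20)
D(X, Z) = 56 (D(X, Z) = -4 + 20*3 = -4 + 60 = 56)
(92 - 317) + D(J(-3), -10) = (92 - 317) + 56 = -225 + 56 = -169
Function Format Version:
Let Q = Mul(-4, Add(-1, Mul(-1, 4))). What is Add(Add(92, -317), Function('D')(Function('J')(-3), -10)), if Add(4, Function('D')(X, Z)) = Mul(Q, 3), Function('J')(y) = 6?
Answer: -169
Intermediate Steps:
Q = 20 (Q = Mul(-4, Add(-1, -4)) = Mul(-4, -5) = 20)
Function('D')(X, Z) = 56 (Function('D')(X, Z) = Add(-4, Mul(20, 3)) = Add(-4, 60) = 56)
Add(Add(92, -317), Function('D')(Function('J')(-3), -10)) = Add(Add(92, -317), 56) = Add(-225, 56) = -169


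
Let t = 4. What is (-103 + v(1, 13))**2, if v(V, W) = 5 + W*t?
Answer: 2116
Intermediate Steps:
v(V, W) = 5 + 4*W (v(V, W) = 5 + W*4 = 5 + 4*W)
(-103 + v(1, 13))**2 = (-103 + (5 + 4*13))**2 = (-103 + (5 + 52))**2 = (-103 + 57)**2 = (-46)**2 = 2116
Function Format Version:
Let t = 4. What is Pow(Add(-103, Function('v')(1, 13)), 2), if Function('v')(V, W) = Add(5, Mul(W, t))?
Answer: 2116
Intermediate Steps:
Function('v')(V, W) = Add(5, Mul(4, W)) (Function('v')(V, W) = Add(5, Mul(W, 4)) = Add(5, Mul(4, W)))
Pow(Add(-103, Function('v')(1, 13)), 2) = Pow(Add(-103, Add(5, Mul(4, 13))), 2) = Pow(Add(-103, Add(5, 52)), 2) = Pow(Add(-103, 57), 2) = Pow(-46, 2) = 2116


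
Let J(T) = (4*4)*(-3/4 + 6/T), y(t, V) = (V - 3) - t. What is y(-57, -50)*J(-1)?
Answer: -432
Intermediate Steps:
y(t, V) = -3 + V - t (y(t, V) = (-3 + V) - t = -3 + V - t)
J(T) = -12 + 96/T (J(T) = 16*(-3*1/4 + 6/T) = 16*(-3/4 + 6/T) = -12 + 96/T)
y(-57, -50)*J(-1) = (-3 - 50 - 1*(-57))*(-12 + 96/(-1)) = (-3 - 50 + 57)*(-12 + 96*(-1)) = 4*(-12 - 96) = 4*(-108) = -432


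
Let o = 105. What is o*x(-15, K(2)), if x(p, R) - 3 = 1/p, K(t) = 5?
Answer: 308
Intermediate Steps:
x(p, R) = 3 + 1/p
o*x(-15, K(2)) = 105*(3 + 1/(-15)) = 105*(3 - 1/15) = 105*(44/15) = 308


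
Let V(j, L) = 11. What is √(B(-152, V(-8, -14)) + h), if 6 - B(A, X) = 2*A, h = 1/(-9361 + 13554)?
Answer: √5450191383/4193 ≈ 17.607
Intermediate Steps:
h = 1/4193 ≈ 0.00023849
B(A, X) = 6 - 2*A
√(B(-152, V(-8, -14)) + h) = √((6 - 2*(-152)) + 1/4193) = √((6 + 304) + 1/4193) = √(310 + 1/4193) = √(1299831/4193) = √5450191383/4193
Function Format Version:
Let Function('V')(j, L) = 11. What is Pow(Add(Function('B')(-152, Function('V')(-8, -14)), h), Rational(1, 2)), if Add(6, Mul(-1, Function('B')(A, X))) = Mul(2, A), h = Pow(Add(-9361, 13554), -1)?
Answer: Mul(Rational(1, 4193), Pow(5450191383, Rational(1, 2))) ≈ 17.607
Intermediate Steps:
h = Rational(1, 4193) (h = Pow(4193, -1) = Rational(1, 4193) ≈ 0.00023849)
Function('B')(A, X) = Add(6, Mul(-2, A)) (Function('B')(A, X) = Add(6, Mul(-1, Mul(2, A))) = Add(6, Mul(-2, A)))
Pow(Add(Function('B')(-152, Function('V')(-8, -14)), h), Rational(1, 2)) = Pow(Add(Add(6, Mul(-2, -152)), Rational(1, 4193)), Rational(1, 2)) = Pow(Add(Add(6, 304), Rational(1, 4193)), Rational(1, 2)) = Pow(Add(310, Rational(1, 4193)), Rational(1, 2)) = Pow(Rational(1299831, 4193), Rational(1, 2)) = Mul(Rational(1, 4193), Pow(5450191383, Rational(1, 2)))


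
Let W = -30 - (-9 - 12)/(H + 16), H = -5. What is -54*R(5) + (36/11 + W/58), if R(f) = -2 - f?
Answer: 242943/638 ≈ 380.79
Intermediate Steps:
W = -309/11 (W = -30 - (-9 - 12)/(-5 + 16) = -30 - (-21)/11 = -30 - 1*(-21/11) = -30 + 21/11 = -309/11 ≈ -28.091)
-54*R(5) + (36/11 + W/58) = -54*(-2 - 1*5) + (36/11 - 309/11/58) = -54*(-2 - 5) + (36*(1/11) - 309/11*1/58) = -54*(-7) + (36/11 - 309/638) = 378 + 1779/638 = 242943/638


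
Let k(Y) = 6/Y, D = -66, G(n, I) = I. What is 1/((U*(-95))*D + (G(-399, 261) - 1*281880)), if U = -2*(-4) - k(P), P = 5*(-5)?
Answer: -5/1149771 ≈ -4.3487e-6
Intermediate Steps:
P = -25
U = 206/25 (U = -2*(-4) - 6/(-25) = 8 - 6*(-1)/25 = 8 - 1*(-6/25) = 8 + 6/25 = 206/25 ≈ 8.2400)
1/((U*(-95))*D + (G(-399, 261) - 1*281880)) = 1/(((206/25)*(-95))*(-66) + (261 - 1*281880)) = 1/(-3914/5*(-66) + (261 - 281880)) = 1/(258324/5 - 281619) = 1/(-1149771/5) = -5/1149771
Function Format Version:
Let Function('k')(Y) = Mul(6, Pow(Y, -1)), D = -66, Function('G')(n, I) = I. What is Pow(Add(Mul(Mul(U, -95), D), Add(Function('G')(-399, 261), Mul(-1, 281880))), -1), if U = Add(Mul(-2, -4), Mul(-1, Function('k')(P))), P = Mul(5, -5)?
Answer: Rational(-5, 1149771) ≈ -4.3487e-6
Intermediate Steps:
P = -25
U = Rational(206, 25) (U = Add(Mul(-2, -4), Mul(-1, Mul(6, Pow(-25, -1)))) = Add(8, Mul(-1, Mul(6, Rational(-1, 25)))) = Add(8, Mul(-1, Rational(-6, 25))) = Add(8, Rational(6, 25)) = Rational(206, 25) ≈ 8.2400)
Pow(Add(Mul(Mul(U, -95), D), Add(Function('G')(-399, 261), Mul(-1, 281880))), -1) = Pow(Add(Mul(Mul(Rational(206, 25), -95), -66), Add(261, Mul(-1, 281880))), -1) = Pow(Add(Mul(Rational(-3914, 5), -66), Add(261, -281880)), -1) = Pow(Add(Rational(258324, 5), -281619), -1) = Pow(Rational(-1149771, 5), -1) = Rational(-5, 1149771)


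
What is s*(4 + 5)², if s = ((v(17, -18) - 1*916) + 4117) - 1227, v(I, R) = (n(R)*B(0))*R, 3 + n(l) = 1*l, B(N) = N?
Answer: 159894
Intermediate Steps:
n(l) = -3 + l (n(l) = -3 + 1*l = -3 + l)
v(I, R) = 0 (v(I, R) = ((-3 + R)*0)*R = 0*R = 0)
s = 1974 (s = ((0 - 1*916) + 4117) - 1227 = ((0 - 916) + 4117) - 1227 = (-916 + 4117) - 1227 = 3201 - 1227 = 1974)
s*(4 + 5)² = 1974*(4 + 5)² = 1974*9² = 1974*81 = 159894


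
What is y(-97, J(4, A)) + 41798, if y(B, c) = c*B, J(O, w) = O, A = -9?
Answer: 41410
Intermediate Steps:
y(B, c) = B*c
y(-97, J(4, A)) + 41798 = -97*4 + 41798 = -388 + 41798 = 41410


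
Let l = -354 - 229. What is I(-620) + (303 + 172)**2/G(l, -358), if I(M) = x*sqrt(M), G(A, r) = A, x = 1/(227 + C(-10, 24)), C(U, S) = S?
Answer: -225625/583 + 2*I*sqrt(155)/251 ≈ -387.01 + 0.099202*I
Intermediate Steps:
l = -583
x = 1/251 (x = 1/(227 + 24) = 1/251 ≈ 0.0039841)
I(M) = sqrt(M)/251
I(-620) + (303 + 172)**2/G(l, -358) = sqrt(-620)/251 + (303 + 172)**2/(-583) = (2*I*sqrt(155))/251 + 475**2*(-1/583) = 2*I*sqrt(155)/251 + 225625*(-1/583) = 2*I*sqrt(155)/251 - 225625/583 = -225625/583 + 2*I*sqrt(155)/251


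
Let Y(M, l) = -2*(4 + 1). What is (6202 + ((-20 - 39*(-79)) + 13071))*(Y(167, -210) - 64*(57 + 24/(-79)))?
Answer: -6419818964/79 ≈ -8.1263e+7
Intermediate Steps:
Y(M, l) = -10 (Y(M, l) = -2*5 = -10)
(6202 + ((-20 - 39*(-79)) + 13071))*(Y(167, -210) - 64*(57 + 24/(-79))) = (6202 + ((-20 - 39*(-79)) + 13071))*(-10 - 64*(57 + 24/(-79))) = (6202 + ((-20 + 3081) + 13071))*(-10 - 64*(57 + 24*(-1/79))) = (6202 + (3061 + 13071))*(-10 - 64*(57 - 24/79)) = (6202 + 16132)*(-10 - 64*4479/79) = 22334*(-10 - 286656/79) = 22334*(-287446/79) = -6419818964/79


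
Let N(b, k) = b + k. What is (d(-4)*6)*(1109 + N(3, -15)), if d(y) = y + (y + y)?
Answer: -78984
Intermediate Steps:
d(y) = 3*y (d(y) = y + 2*y = 3*y)
(d(-4)*6)*(1109 + N(3, -15)) = ((3*(-4))*6)*(1109 + (3 - 15)) = (-12*6)*(1109 - 12) = -72*1097 = -78984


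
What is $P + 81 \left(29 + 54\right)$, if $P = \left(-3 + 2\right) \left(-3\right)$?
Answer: $6726$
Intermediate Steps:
$P = 3$ ($P = \left(-1\right) \left(-3\right) = 3$)
$P + 81 \left(29 + 54\right) = 3 + 81 \left(29 + 54\right) = 3 + 81 \cdot 83 = 3 + 6723 = 6726$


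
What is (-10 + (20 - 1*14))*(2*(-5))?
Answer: 40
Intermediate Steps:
(-10 + (20 - 1*14))*(2*(-5)) = (-10 + (20 - 14))*(-10) = (-10 + 6)*(-10) = -4*(-10) = 40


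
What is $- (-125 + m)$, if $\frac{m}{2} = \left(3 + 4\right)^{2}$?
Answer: $27$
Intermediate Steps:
$m = 98$ ($m = 2 \left(3 + 4\right)^{2} = 2 \cdot 7^{2} = 2 \cdot 49 = 98$)
$- (-125 + m) = - (-125 + 98) = \left(-1\right) \left(-27\right) = 27$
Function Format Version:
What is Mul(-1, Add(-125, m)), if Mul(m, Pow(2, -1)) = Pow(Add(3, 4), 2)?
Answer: 27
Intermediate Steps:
m = 98 (m = Mul(2, Pow(Add(3, 4), 2)) = Mul(2, Pow(7, 2)) = Mul(2, 49) = 98)
Mul(-1, Add(-125, m)) = Mul(-1, Add(-125, 98)) = Mul(-1, -27) = 27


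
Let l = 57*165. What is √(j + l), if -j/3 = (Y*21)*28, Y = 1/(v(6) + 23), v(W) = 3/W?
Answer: 3*√2289981/47 ≈ 96.592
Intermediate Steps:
Y = 2/47 (Y = 1/(3/6 + 23) = 1/(3*(⅙) + 23) = 1/(½ + 23) = 1/(47/2) = 2/47 ≈ 0.042553)
j = -3528/47 (j = -3*(2/47)*21*28 = -126*28/47 = -3*1176/47 = -3528/47 ≈ -75.064)
l = 9405
√(j + l) = √(-3528/47 + 9405) = √(438507/47) = 3*√2289981/47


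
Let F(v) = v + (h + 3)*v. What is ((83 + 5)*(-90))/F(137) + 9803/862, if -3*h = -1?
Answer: -3021977/1535222 ≈ -1.9684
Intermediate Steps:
h = 1/3 (h = -1/3*(-1) = 1/3 ≈ 0.33333)
F(v) = 13*v/3 (F(v) = v + (1/3 + 3)*v = v + 10*v/3 = 13*v/3)
((83 + 5)*(-90))/F(137) + 9803/862 = ((83 + 5)*(-90))/(((13/3)*137)) + 9803/862 = (88*(-90))/(1781/3) + 9803*(1/862) = -7920*3/1781 + 9803/862 = -23760/1781 + 9803/862 = -3021977/1535222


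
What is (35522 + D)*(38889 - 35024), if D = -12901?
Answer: 87430165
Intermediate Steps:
(35522 + D)*(38889 - 35024) = (35522 - 12901)*(38889 - 35024) = 22621*3865 = 87430165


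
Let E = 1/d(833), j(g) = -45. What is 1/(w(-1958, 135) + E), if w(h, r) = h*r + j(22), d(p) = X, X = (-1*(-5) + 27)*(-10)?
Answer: -320/84600001 ≈ -3.7825e-6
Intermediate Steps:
X = -320 (X = (5 + 27)*(-10) = 32*(-10) = -320)
d(p) = -320
w(h, r) = -45 + h*r (w(h, r) = h*r - 45 = -45 + h*r)
E = -1/320 (E = 1/(-320) = -1/320 ≈ -0.0031250)
1/(w(-1958, 135) + E) = 1/((-45 - 1958*135) - 1/320) = 1/((-45 - 264330) - 1/320) = 1/(-264375 - 1/320) = 1/(-84600001/320) = -320/84600001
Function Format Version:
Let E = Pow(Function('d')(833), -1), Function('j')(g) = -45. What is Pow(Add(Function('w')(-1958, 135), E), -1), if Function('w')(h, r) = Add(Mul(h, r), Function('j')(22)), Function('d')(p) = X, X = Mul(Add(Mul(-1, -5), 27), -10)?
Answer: Rational(-320, 84600001) ≈ -3.7825e-6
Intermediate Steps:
X = -320 (X = Mul(Add(5, 27), -10) = Mul(32, -10) = -320)
Function('d')(p) = -320
Function('w')(h, r) = Add(-45, Mul(h, r)) (Function('w')(h, r) = Add(Mul(h, r), -45) = Add(-45, Mul(h, r)))
E = Rational(-1, 320) (E = Pow(-320, -1) = Rational(-1, 320) ≈ -0.0031250)
Pow(Add(Function('w')(-1958, 135), E), -1) = Pow(Add(Add(-45, Mul(-1958, 135)), Rational(-1, 320)), -1) = Pow(Add(Add(-45, -264330), Rational(-1, 320)), -1) = Pow(Add(-264375, Rational(-1, 320)), -1) = Pow(Rational(-84600001, 320), -1) = Rational(-320, 84600001)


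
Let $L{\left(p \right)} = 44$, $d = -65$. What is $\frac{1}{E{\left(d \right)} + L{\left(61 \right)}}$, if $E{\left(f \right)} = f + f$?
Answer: $- \frac{1}{86} \approx -0.011628$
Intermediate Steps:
$E{\left(f \right)} = 2 f$
$\frac{1}{E{\left(d \right)} + L{\left(61 \right)}} = \frac{1}{2 \left(-65\right) + 44} = \frac{1}{-130 + 44} = \frac{1}{-86} = - \frac{1}{86}$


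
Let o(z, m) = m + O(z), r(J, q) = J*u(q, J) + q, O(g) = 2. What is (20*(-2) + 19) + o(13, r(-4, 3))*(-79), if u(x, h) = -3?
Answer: -1364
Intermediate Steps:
r(J, q) = q - 3*J (r(J, q) = J*(-3) + q = -3*J + q = q - 3*J)
o(z, m) = 2 + m (o(z, m) = m + 2 = 2 + m)
(20*(-2) + 19) + o(13, r(-4, 3))*(-79) = (20*(-2) + 19) + (2 + (3 - 3*(-4)))*(-79) = (-40 + 19) + (2 + (3 + 12))*(-79) = -21 + (2 + 15)*(-79) = -21 + 17*(-79) = -21 - 1343 = -1364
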